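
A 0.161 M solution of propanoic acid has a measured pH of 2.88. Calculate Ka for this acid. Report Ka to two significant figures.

[H+] = 10^(-2.88) = 1.32 × 10^-3 M
At equilibrium [HA] = 0.161 − 1.32 × 10^-3 = 1.60 × 10^-1 M
Ka = [H+][A-]/[HA] = (1.32 × 10^-3)² / 1.60 × 10^-1 = 1.1 × 10^-5

Ka = 1.1 × 10^-5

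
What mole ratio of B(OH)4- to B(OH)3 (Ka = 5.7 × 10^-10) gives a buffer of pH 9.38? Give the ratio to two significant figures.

pKa = -log(5.7 × 10^-10) = 9.244
pH = pKa + log(r) ⇒ log(r) = 9.38 − 9.244 = +0.136
r = [B(OH)4-]/[B(OH)3] = 10^(+0.136) = 1.37

ratio = 1.4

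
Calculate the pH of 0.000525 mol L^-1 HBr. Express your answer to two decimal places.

HBr is a strong acid and dissociates completely, so [H+] = 0.000525 M.
pH = -log(0.000525) = 3.28

pH = 3.28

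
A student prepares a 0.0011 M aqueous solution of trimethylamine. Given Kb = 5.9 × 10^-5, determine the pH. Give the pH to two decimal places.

pH = 10.36

(CH3)3N + H2O ⇌ (CH3)3NH+ + OH-
Kb = x²/(0.0011 − x) = 5.9 × 10^-5
Here C₀/Kb ≈ 18.6, so the small-x approximation fails. Use the quadratic:
x = [−5.9e-05 + √(5.9e-05² + 2.6e-07)]/2 = 2.27 × 10^-4 M
pOH = −log(2.27 × 10^-4) = 3.64; pH = 14.00 − 3.64 = 10.36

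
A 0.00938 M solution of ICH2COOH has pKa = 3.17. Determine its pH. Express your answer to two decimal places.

ICH2COOH ⇌ ICH2COO- + H+
Ka = 10^(−3.17) = 6.76 × 10^-4
Ka = x²/(0.00938 − x) = 6.76 × 10^-4
Here C₀/Ka ≈ 13.9, so the small-x approximation fails. Use the quadratic:
x = [−0.000676 + √(0.000676² + 2.54e-05)]/2 = 2.20 × 10^-3 M
pH = −log(2.20 × 10^-3) = 2.66

pH = 2.66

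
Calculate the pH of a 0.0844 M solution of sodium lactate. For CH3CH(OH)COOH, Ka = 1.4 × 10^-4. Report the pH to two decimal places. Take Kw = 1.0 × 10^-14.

CH3CH(OH)COO- is the conjugate base of the weak acid CH3CH(OH)COOH.
Kb = Kw/Ka = 1.0×10^-14 / 1.4 × 10^-4 = 7.14 × 10^-11
Kb = x²/(0.0844 − x) = 7.14 × 10^-11
Assume x ≪ 0.0844: x ≈ √(7.14 × 10^-11 × 0.0844) = 2.45 × 10^-6 M
(x/C₀ = 0.0029% < 5%, so the approximation holds.)
pOH = −log(2.45 × 10^-6) = 5.61; pH = 14.00 − 5.61 = 8.39

pH = 8.39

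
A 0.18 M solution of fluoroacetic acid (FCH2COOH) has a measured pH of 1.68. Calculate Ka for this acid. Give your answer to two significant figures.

[H+] = 10^(-1.68) = 2.09 × 10^-2 M
At equilibrium [HA] = 0.18 − 2.09 × 10^-2 = 1.59 × 10^-1 M
Ka = [H+][A-]/[HA] = (2.09 × 10^-2)² / 1.59 × 10^-1 = 2.7 × 10^-3

Ka = 2.7 × 10^-3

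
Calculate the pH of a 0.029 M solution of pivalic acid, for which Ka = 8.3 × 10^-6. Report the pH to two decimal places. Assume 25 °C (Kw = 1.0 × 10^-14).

pH = 3.31

(CH3)3CCOOH ⇌ (CH3)3CCOO- + H+
Ka = [H+]²/(0.029 − [H+]) = 8.3 × 10^-6
Since Ka ≪ C₀, [H+] ≈ √(Ka·C₀) = 4.91 × 10^-4 M.
pH = −log(4.91 × 10^-4) = 3.31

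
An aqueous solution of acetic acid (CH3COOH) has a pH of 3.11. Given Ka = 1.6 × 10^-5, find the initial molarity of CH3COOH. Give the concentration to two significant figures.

[H+] = 10^(-3.11) = 7.76 × 10^-4 M = x
Ka = x²/(C₀ − x) ⇒ C₀ = x + x²/Ka
C₀ = 7.76 × 10^-4 + (7.76 × 10^-4)²/(1.6 × 10^-5) = 3.84 × 10^-2 M

C₀ = 3.8 × 10^-2 M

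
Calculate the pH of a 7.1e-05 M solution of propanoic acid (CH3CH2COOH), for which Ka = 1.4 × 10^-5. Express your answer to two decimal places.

pH = 4.60

CH3CH2COOH ⇌ CH3CH2COO- + H+
Ka = [H+]²/(7.1e-05 − [H+]) = 1.4 × 10^-5
Here C₀/Ka ≈ 5.07, so the small-[H+] approximation fails. Use the quadratic:
[H+] = (−Ka + √(Ka² + 4·Ka·C₀))/2 = 2.53 × 10^-5 M
pH = −log(2.53 × 10^-5) = 4.60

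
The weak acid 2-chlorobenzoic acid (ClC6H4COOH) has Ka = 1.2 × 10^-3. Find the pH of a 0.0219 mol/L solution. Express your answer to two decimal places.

ClC6H4COOH ⇌ ClC6H4COO- + H+
Let x = [H+] at equilibrium. Ka = x²/(0.0219 − x).
Here C₀/Ka ≈ 18.2, so the small-x approximation fails. Use the quadratic:
x = (−Ka + √(Ka² + 4·Ka·C₀))/2 = 4.56 × 10^-3 M
pH = −log(4.56 × 10^-3) = 2.34

pH = 2.34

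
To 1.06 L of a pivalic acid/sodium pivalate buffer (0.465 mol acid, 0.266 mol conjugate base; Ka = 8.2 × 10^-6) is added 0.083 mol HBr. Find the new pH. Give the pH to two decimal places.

pH = 4.61

After neutralization: n((CH3)3CCOOH) = 0.548 mol, n((CH3)3CCOO-) = 0.183 mol.
pKa = −log(8.2 × 10^-6) = 5.086
pH = pKa + log(n_(CH3)3CCOO-/n_(CH3)3CCOOH) = 5.086 + log(0.183/0.548) = 5.086 + (-0.476)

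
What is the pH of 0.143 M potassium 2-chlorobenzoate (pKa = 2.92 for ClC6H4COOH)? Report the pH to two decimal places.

pH = 8.04

ClC6H4COO- is the conjugate base of the weak acid ClC6H4COOH.
Ka = 10^(−2.92) = 1.20 × 10^-3
Kb = Kw/Ka = 1.0×10^-14 / 1.20 × 10^-3 = 8.33 × 10^-12
From the ICE table, Kb = x²/(0.143 − x) = 8.33 × 10^-12.
Assume x ≪ 0.143: x ≈ √(8.33 × 10^-12 × 0.143) = 1.09 × 10^-6 M
(x/C₀ = 0.00076% < 5%, so the approximation holds.)
pOH = 5.96, so pH = 14.00 − pOH = 8.04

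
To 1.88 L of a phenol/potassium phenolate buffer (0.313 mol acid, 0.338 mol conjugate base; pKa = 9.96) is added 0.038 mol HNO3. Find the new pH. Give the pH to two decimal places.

After neutralization: n(C6H5OH) = 0.351 mol, n(C6H5O-) = 0.3 mol.
pH = pKa + log(n_C6H5O-/n_C6H5OH) = 9.96 + log(0.3/0.351) = 9.96 + (-0.068)

pH = 9.89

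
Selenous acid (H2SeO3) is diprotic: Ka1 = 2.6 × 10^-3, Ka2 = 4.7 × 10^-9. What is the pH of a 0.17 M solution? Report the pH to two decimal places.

Ka1 ≫ Ka2, so treat the first dissociation as the only significant source of H+.
Ka1 = x²/(0.17 − x) = 2.6 × 10^-3
Solving the quadratic: x = (−Ka1 + √(Ka1² + 4·Ka1·C₀))/2 = 1.98 × 10^-2 M
pH = −log(1.98 × 10^-2) = 1.70

pH = 1.70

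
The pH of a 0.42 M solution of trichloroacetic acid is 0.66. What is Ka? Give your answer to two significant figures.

Ka = 2.4 × 10^-1

[H+] = 10^(-0.66) = 2.19 × 10^-1 M
At equilibrium [HA] = 0.42 − 2.19 × 10^-1 = 2.01 × 10^-1 M
Ka = [H+][A-]/[HA] = (2.19 × 10^-1)² / 2.01 × 10^-1 = 2.4 × 10^-1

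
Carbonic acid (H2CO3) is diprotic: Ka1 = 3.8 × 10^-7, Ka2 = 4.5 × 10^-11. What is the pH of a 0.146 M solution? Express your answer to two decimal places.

pH = 3.63

Ka1 ≫ Ka2, so treat the first dissociation as the only significant source of H+.
Ka1 = x²/(0.146 − x) = 3.8 × 10^-7
x ≈ √(3.8 × 10^-7 × 0.146) = 2.36 × 10^-4 M
pH = −log(2.36 × 10^-4) = 3.63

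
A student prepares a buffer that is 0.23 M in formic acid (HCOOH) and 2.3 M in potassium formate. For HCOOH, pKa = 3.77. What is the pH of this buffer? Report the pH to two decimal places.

pH = 4.77

Henderson–Hasselbalch: pH = pKa + log([HCOO-]/[HCOOH]) = 3.77 + log(2.3/0.23)
pH = 3.77 + (+1.000) = 4.77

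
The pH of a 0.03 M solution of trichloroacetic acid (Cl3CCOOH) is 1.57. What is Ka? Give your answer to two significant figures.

Ka = 2.3 × 10^-1

[H+] = 10^(-1.57) = 2.69 × 10^-2 M
At equilibrium [HA] = 0.03 − 2.69 × 10^-2 = 3.10 × 10^-3 M
Ka = [H+][A-]/[HA] = (2.69 × 10^-2)² / 3.10 × 10^-3 = 2.3 × 10^-1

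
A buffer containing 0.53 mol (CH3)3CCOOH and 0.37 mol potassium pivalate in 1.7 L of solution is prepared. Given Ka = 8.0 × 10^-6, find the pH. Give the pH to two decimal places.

pH = 4.94

pKa = −log(8.0 × 10^-6) = 5.097
Henderson–Hasselbalch: pH = pKa + log([(CH3)3CCOO-]/[(CH3)3CCOOH]) = 5.097 + log(0.37/0.53)
pH = 5.097 + (-0.156) = 4.94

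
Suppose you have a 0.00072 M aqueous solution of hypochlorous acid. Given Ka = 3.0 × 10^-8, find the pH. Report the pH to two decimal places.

HOCl ⇌ OCl- + H+
Ka = [H+]²/(0.00072 − [H+]) = 3.0 × 10^-8
Neglecting [H+] in the denominator: [H+] = √(3.0 × 10^-8 × 0.00072) = 4.65 × 10^-6 M
Check: 0.65% ionized — well under 5%, approximation valid.
pH = −log(4.65 × 10^-6) = 5.33

pH = 5.33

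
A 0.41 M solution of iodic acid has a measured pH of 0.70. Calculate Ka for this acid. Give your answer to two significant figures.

[H+] = 10^(-0.70) = 2.00 × 10^-1 M
At equilibrium [HA] = 0.41 − 2.00 × 10^-1 = 2.10 × 10^-1 M
Ka = [H+][A-]/[HA] = (2.00 × 10^-1)² / 2.10 × 10^-1 = 1.9 × 10^-1

Ka = 1.9 × 10^-1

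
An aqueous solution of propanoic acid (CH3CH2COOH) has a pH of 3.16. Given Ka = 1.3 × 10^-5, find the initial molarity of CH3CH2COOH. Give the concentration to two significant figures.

[H+] = 10^(-3.16) = 6.92 × 10^-4 M = x
Ka = x²/(C₀ − x) ⇒ C₀ = x + x²/Ka
C₀ = 6.92 × 10^-4 + (6.92 × 10^-4)²/(1.3 × 10^-5) = 3.75 × 10^-2 M

C₀ = 3.8 × 10^-2 M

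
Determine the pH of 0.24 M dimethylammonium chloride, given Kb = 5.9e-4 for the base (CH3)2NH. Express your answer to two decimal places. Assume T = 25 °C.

(CH3)2NH2+ is the conjugate acid of the weak base (CH3)2NH.
Ka = Kw/Kb = 1.0×10^-14 / 5.9 × 10^-4 = 1.69 × 10^-11
Ka = [H+]²/(0.24 − [H+]) = 1.69 × 10^-11
Since Ka ≪ C₀, [H+] ≈ √(Ka·C₀) = 2.01 × 10^-6 M.
pH = −log[H+] = −log(2.01 × 10^-6) = 5.70

pH = 5.70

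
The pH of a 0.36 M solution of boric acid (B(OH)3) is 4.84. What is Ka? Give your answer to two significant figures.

Ka = 5.8 × 10^-10

[H+] = 10^(-4.84) = 1.45 × 10^-5 M
At equilibrium [HA] = 0.36 − 1.45 × 10^-5 = 3.60 × 10^-1 M
Ka = [H+][A-]/[HA] = (1.45 × 10^-5)² / 3.60 × 10^-1 = 5.8 × 10^-10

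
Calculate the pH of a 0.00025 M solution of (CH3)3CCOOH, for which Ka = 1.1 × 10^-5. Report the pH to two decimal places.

pH = 4.33

(CH3)3CCOOH ⇌ (CH3)3CCOO- + H+
From the ICE table, Ka = [H+]²/(0.00025 − [H+]) = 1.1 × 10^-5.
[H+] is not negligible relative to C₀; solve [H+]² + 1.1e-05·[H+] − 2.75e-09 = 0.
[H+] = (−Ka + √(Ka² + 4·Ka·C₀))/2 = 4.72 × 10^-5 M
pH = −log[H+] = −log(4.72 × 10^-5) = 4.33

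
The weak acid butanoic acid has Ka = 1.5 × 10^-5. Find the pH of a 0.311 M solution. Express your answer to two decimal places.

CH3(CH2)2COOH ⇌ CH3(CH2)2COO- + H+
From the ICE table, Ka = [H+]²/(0.311 − [H+]) = 1.5 × 10^-5.
Since Ka ≪ C₀, [H+] ≈ √(Ka·C₀) = 2.16 × 10^-3 M.
Check: 0.69% ionized — well under 5%, approximation valid.
pH = −log[H+] = −log(2.16 × 10^-3) = 2.67

pH = 2.67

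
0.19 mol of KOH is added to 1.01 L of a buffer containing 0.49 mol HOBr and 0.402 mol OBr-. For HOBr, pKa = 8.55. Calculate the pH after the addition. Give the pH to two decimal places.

pH = 8.85

OH- converts HOBr to OBr-: HOBr → 0.3 mol, OBr- → 0.592 mol.
pH = pKa + log([A⁻]/[HA]) = 8.55 + log(0.592/0.3) = 8.55 +0.295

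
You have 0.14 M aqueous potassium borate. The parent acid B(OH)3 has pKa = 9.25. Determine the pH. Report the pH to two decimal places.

B(OH)4- is the conjugate base of the weak acid B(OH)3.
Ka = 10^(−9.25) = 5.62 × 10^-10
Kb = Kw/Ka = 1.0×10^-14 / 5.62 × 10^-10 = 1.78 × 10^-5
Kb = x²/(0.14 − x) = 1.78 × 10^-5
Since Kb ≪ C₀, x ≈ √(Kb·C₀) = 1.58 × 10^-3 M.
pOH = −log(1.58 × 10^-3) = 2.80; pH = 14.00 − 2.80 = 11.20

pH = 11.20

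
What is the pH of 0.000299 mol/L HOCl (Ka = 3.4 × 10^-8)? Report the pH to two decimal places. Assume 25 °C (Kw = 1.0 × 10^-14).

HOCl ⇌ OCl- + H+
Ka = [H+]²/(0.000299 − [H+]) = 3.4 × 10^-8
Assume [H+] ≪ 0.000299: [H+] ≈ √(3.4 × 10^-8 × 0.000299) = 3.19 × 10^-6 M
pH = −log[H+] = −log(3.19 × 10^-6) = 5.50

pH = 5.50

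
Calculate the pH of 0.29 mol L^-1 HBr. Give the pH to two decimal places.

pH = 0.54

HBr is a strong acid and dissociates completely, so [H+] = 0.29 M.
pH = -log(0.29) = 0.54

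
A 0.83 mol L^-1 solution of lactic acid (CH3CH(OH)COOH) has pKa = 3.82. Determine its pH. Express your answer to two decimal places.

CH3CH(OH)COOH ⇌ CH3CH(OH)COO- + H+
Ka = 10^(−3.82) = 1.51 × 10^-4
Let x = [H+] at equilibrium. Ka = x²/(0.83 − x).
Since Ka ≪ C₀, x ≈ √(Ka·C₀) = 1.12 × 10^-2 M.
(x/C₀ = 1.3% < 5%, so the approximation holds.)
pH = −log(1.12 × 10^-2) = 1.95

pH = 1.95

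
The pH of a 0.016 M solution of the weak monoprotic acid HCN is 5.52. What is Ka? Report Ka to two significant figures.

[H+] = 10^(-5.52) = 3.02 × 10^-6 M
At equilibrium [HA] = 0.016 − 3.02 × 10^-6 = 1.60 × 10^-2 M
Ka = [H+][A-]/[HA] = (3.02 × 10^-6)² / 1.60 × 10^-2 = 5.7 × 10^-10

Ka = 5.7 × 10^-10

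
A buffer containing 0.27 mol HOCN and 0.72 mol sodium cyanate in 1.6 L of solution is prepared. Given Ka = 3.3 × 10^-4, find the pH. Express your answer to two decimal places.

pH = 3.91

pKa = −log(3.3 × 10^-4) = 3.481
Using pH = pKa + log([base]/[acid]) with [base]/[acid] = 0.72/0.27:
pH = 3.481 + (+0.426) = 3.91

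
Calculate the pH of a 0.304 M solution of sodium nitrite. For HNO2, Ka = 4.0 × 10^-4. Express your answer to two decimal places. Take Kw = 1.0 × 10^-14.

NO2- is the conjugate base of the weak acid HNO2.
Kb = Kw/Ka = 1.0×10^-14 / 4.0 × 10^-4 = 2.50 × 10^-11
Kb = x²/(0.304 − x) = 2.50 × 10^-11
Neglecting x in the denominator: x = √(2.50 × 10^-11 × 0.304) = 2.76 × 10^-6 M
(x/C₀ = 0.00091% < 5%, so the approximation holds.)
pOH = 5.56, so pH = 14.00 − pOH = 8.44

pH = 8.44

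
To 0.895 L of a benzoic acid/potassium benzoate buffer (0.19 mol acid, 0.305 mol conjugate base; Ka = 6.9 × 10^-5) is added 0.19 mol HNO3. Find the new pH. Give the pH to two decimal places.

Added H+ converts C6H5COO- to C6H5COOH: C6H5COOH → 0.38 mol, C6H5COO- → 0.115 mol.
pKa = −log(6.9 × 10^-5) = 4.161
Henderson–Hasselbalch with mole ratio 0.115/0.38: pH = 4.161 + (-0.519)

pH = 3.64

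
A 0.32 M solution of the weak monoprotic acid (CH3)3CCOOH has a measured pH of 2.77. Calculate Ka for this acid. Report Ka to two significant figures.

[H+] = 10^(-2.77) = 1.70 × 10^-3 M
At equilibrium [HA] = 0.32 − 1.70 × 10^-3 = 3.18 × 10^-1 M
Ka = [H+][A-]/[HA] = (1.70 × 10^-3)² / 3.18 × 10^-1 = 9.1 × 10^-6

Ka = 9.1 × 10^-6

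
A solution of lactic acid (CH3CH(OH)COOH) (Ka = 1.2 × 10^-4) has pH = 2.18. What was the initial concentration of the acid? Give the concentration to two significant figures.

[H+] = 10^(-2.18) = 6.61 × 10^-3 M = x
Ka = x²/(C₀ − x) ⇒ C₀ = x + x²/Ka
C₀ = 6.61 × 10^-3 + (6.61 × 10^-3)²/(1.2 × 10^-4) = 3.71 × 10^-1 M

C₀ = 3.7 × 10^-1 M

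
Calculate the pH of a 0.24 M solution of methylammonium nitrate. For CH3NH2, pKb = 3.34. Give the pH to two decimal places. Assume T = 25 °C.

pH = 5.64

CH3NH3+ is the conjugate acid of the weak base CH3NH2.
Kb = 10^(−3.34) = 4.57 × 10^-4
Ka = Kw/Kb = 1.0×10^-14 / 4.57 × 10^-4 = 2.19 × 10^-11
Let x = [H+] at equilibrium. Ka = x²/(0.24 − x).
Since Ka ≪ C₀, x ≈ √(Ka·C₀) = 2.29 × 10^-6 M.
Check: 0.00096% ionized — well under 5%, approximation valid.
pH = −log(2.29 × 10^-6) = 5.64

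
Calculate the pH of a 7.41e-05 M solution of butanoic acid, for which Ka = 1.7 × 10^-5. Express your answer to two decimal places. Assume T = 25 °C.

pH = 4.55

CH3(CH2)2COOH ⇌ CH3(CH2)2COO- + H+
Ka = x²/(7.41e-05 − x) = 1.7 × 10^-5
x is not negligible relative to C₀; solve x² + 1.7e-05·x − 1.26e-09 = 0.
x = [−1.7e-05 + √(1.7e-05² + 5.04e-09)]/2 = 2.80 × 10^-5 M
pH = −log[H+] = −log(2.80 × 10^-5) = 4.55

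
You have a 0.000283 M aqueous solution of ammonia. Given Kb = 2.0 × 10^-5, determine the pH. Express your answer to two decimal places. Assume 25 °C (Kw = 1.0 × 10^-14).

NH3 + H2O ⇌ NH4+ + OH-
From the ICE table, Kb = [OH-]²/(0.000283 − [OH-]) = 2.0 × 10^-5.
[OH-] is not negligible relative to C₀; solve [OH-]² + 2e-05·[OH-] − 5.66e-09 = 0.
[OH-] = [−2e-05 + √(2e-05² + 2.26e-08)]/2 = 6.59 × 10^-5 M
pOH = −log(6.59 × 10^-5) = 4.18; pH = 14.00 − 4.18 = 9.82

pH = 9.82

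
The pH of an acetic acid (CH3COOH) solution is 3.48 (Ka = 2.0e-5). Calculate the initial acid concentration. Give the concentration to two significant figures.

C₀ = 5.8 × 10^-3 M

[H+] = 10^(-3.48) = 3.31 × 10^-4 M = x
Ka = x²/(C₀ − x) ⇒ C₀ = x + x²/Ka
C₀ = 3.31 × 10^-4 + (3.31 × 10^-4)²/(2.0 × 10^-5) = 5.81 × 10^-3 M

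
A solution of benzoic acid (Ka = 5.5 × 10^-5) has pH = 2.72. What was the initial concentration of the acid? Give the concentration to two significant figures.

C₀ = 6.8 × 10^-2 M

[H+] = 10^(-2.72) = 1.91 × 10^-3 M = x
Ka = x²/(C₀ − x) ⇒ C₀ = x + x²/Ka
C₀ = 1.91 × 10^-3 + (1.91 × 10^-3)²/(5.5 × 10^-5) = 6.82 × 10^-2 M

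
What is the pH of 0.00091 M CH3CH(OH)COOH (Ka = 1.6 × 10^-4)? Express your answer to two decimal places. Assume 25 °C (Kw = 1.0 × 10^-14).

CH3CH(OH)COOH ⇌ CH3CH(OH)COO- + H+
Ka = [H+]²/(0.00091 − [H+]) = 1.6 × 10^-4
The 5% rule fails; solving [H+]² + Ka·[H+] − Ka·C₀ = 0 exactly:
[H+] = [−0.00016 + √(0.00016² + 5.82e-07)]/2 = 3.10 × 10^-4 M
pH = −log[H+] = −log(3.10 × 10^-4) = 3.51

pH = 3.51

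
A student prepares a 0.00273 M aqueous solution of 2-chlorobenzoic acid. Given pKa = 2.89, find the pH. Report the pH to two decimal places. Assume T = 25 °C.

pH = 2.87

ClC6H4COOH ⇌ ClC6H4COO- + H+
Ka = 10^(−2.89) = 1.29 × 10^-3
Ka = x²/(0.00273 − x) = 1.29 × 10^-3
The 5% rule fails; solving x² + Ka·x − Ka·C₀ = 0 exactly:
x = [−0.00129 + √(0.00129² + 1.41e-05)]/2 = 1.34 × 10^-3 M
pH = −log(1.34 × 10^-3) = 2.87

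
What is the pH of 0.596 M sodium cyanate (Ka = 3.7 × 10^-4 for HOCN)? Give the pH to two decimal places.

pH = 8.60

OCN- is the conjugate base of the weak acid HOCN.
Kb = Kw/Ka = 1.0×10^-14 / 3.7 × 10^-4 = 2.70 × 10^-11
Kb = x²/(0.596 − x) = 2.70 × 10^-11
Neglecting x in the denominator: x = √(2.70 × 10^-11 × 0.596) = 4.01 × 10^-6 M
pOH = −log(4.01 × 10^-6) = 5.40; pH = 14.00 − 5.40 = 8.60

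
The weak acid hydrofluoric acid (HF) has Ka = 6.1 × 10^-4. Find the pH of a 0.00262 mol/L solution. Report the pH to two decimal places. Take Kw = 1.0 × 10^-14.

HF ⇌ F- + H+
Ka = x²/(0.00262 − x) = 6.1 × 10^-4
The 5% rule fails; solving x² + Ka·x − Ka·C₀ = 0 exactly:
x = [−0.00061 + √(0.00061² + 6.39e-06)]/2 = 9.95 × 10^-4 M
pH = −log(9.95 × 10^-4) = 3.00

pH = 3.00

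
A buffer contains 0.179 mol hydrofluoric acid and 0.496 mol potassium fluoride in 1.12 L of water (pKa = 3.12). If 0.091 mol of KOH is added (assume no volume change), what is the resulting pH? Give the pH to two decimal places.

After neutralization: n(HF) = 0.088 mol, n(F-) = 0.587 mol.
Henderson–Hasselbalch with mole ratio 0.587/0.088: pH = 3.12 + (+0.824)

pH = 3.94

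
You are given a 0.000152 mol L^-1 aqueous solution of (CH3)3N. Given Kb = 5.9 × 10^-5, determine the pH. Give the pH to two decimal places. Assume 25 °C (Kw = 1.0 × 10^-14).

(CH3)3N + H2O ⇌ (CH3)3NH+ + OH-
From the ICE table, Kb = x²/(0.000152 − x) = 5.9 × 10^-5.
Here C₀/Kb ≈ 2.58, so the small-x approximation fails. Use the quadratic:
x = (−Kb + √(Kb² + 4·Kb·C₀))/2 = 6.97 × 10^-5 M
pOH = −log(6.97 × 10^-5) = 4.16; pH = 14.00 − 4.16 = 9.84

pH = 9.84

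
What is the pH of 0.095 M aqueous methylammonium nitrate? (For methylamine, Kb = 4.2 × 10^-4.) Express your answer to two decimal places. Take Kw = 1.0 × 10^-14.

pH = 5.82

CH3NH3+ is the conjugate acid of the weak base CH3NH2.
Ka = Kw/Kb = 1.0×10^-14 / 4.2 × 10^-4 = 2.38 × 10^-11
Ka = [H+]²/(0.095 − [H+]) = 2.38 × 10^-11
Neglecting [H+] in the denominator: [H+] = √(2.38 × 10^-11 × 0.095) = 1.50 × 10^-6 M
([H+]/C₀ = 0.0016% < 5%, so the approximation holds.)
pH = −log(1.50 × 10^-6) = 5.82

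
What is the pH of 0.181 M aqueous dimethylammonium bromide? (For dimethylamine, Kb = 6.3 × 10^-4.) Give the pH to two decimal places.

pH = 5.77

(CH3)2NH2+ is the conjugate acid of the weak base (CH3)2NH.
Ka = Kw/Kb = 1.0×10^-14 / 6.3 × 10^-4 = 1.59 × 10^-11
Ka = [H+]²/(0.181 − [H+]) = 1.59 × 10^-11
Assume [H+] ≪ 0.181: [H+] ≈ √(1.59 × 10^-11 × 0.181) = 1.70 × 10^-6 M
Check: 0.00094% ionized — well under 5%, approximation valid.
pH = −log(1.70 × 10^-6) = 5.77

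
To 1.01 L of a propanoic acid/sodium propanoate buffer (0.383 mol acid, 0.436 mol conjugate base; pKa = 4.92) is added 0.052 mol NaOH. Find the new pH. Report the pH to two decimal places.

pH = 5.09

OH- converts CH3CH2COOH to CH3CH2COO-: CH3CH2COOH → 0.331 mol, CH3CH2COO- → 0.488 mol.
Henderson–Hasselbalch with mole ratio 0.488/0.331: pH = 4.92 + (+0.169)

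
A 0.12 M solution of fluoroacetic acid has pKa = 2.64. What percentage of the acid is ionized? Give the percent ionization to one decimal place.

FCH2COOH ⇌ FCH2COO- + H+; let x = [H+] at equilibrium.
Ka = 10^(−2.64) = 2.29 × 10^-3
Solve x² + 0.00229x − 0.000275 = 0 → x = 1.55 × 10^-2 M
Fraction ionized = 1.55 × 10^-2 / 0.12 = 0.1292 → 12.9%

12.9%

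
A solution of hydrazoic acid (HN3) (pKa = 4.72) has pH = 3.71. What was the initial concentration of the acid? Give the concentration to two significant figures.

[H+] = 10^(-3.71) = 1.95 × 10^-4 M = x
Ka = 10^(−4.72) = 1.91 × 10^-5
Ka = x²/(C₀ − x) ⇒ C₀ = x + x²/Ka
C₀ = 1.95 × 10^-4 + (1.95 × 10^-4)²/(1.91 × 10^-5) = 2.19 × 10^-3 M

C₀ = 2.2 × 10^-3 M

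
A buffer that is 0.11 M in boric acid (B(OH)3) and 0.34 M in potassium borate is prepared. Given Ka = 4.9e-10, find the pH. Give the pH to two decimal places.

pH = 9.80

pKa = −log(4.9 × 10^-10) = 9.310
Henderson–Hasselbalch: pH = pKa + log([B(OH)4-]/[B(OH)3]) = 9.310 + log(0.34/0.11)
pH = 9.310 + (+0.490) = 9.80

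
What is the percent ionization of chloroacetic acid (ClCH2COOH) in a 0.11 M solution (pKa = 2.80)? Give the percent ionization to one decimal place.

11.3%

ClCH2COOH ⇌ ClCH2COO- + H+; let x = [H+] at equilibrium.
Ka = 10^(−2.80) = 1.58 × 10^-3
Solve x² + 0.00158x − 0.000174 = 0 → x = 1.24 × 10^-2 M
Fraction ionized = 1.24 × 10^-2 / 0.11 = 0.1127 → 11.3%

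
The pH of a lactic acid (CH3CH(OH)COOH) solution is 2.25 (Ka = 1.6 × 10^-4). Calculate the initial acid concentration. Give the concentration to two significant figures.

C₀ = 2.0 × 10^-1 M

[H+] = 10^(-2.25) = 5.62 × 10^-3 M = x
Ka = x²/(C₀ − x) ⇒ C₀ = x + x²/Ka
C₀ = 5.62 × 10^-3 + (5.62 × 10^-3)²/(1.6 × 10^-4) = 2.03 × 10^-1 M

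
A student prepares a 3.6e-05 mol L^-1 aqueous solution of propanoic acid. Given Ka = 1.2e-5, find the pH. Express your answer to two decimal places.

CH3CH2COOH ⇌ CH3CH2COO- + H+
Ka = [H+]²/(3.6e-05 − [H+]) = 1.2 × 10^-5
Here C₀/Ka ≈ 3, so the small-[H+] approximation fails. Use the quadratic:
[H+] = (−Ka + √(Ka² + 4·Ka·C₀))/2 = 1.56 × 10^-5 M
pH = −log(1.56 × 10^-5) = 4.81

pH = 4.81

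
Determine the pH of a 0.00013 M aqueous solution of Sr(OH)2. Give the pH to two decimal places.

Sr(OH)2 is a strong base (each formula unit releases 2 OH-); [OH-] = 0.00026 M.
pOH = -log(0.00026) = 3.59
pH = 14.00 - 3.59 = 10.41

pH = 10.41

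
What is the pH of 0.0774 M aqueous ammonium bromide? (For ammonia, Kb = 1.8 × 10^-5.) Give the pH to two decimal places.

pH = 5.18

NH4+ is the conjugate acid of the weak base NH3.
Ka = Kw/Kb = 1.0×10^-14 / 1.8 × 10^-5 = 5.56 × 10^-10
Ka = x²/(0.0774 − x) = 5.56 × 10^-10
Neglecting x in the denominator: x = √(5.56 × 10^-10 × 0.0774) = 6.56 × 10^-6 M
(x/C₀ = 0.0085% < 5%, so the approximation holds.)
pH = −log(6.56 × 10^-6) = 5.18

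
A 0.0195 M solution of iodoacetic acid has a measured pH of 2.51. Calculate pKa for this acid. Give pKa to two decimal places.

[H+] = 10^(-2.51) = 3.09 × 10^-3 M
At equilibrium [HA] = 0.0195 − 3.09 × 10^-3 = 1.64 × 10^-2 M
Ka = [H+][A-]/[HA] = (3.09 × 10^-3)² / 1.64 × 10^-2 = 5.82 × 10^-4
pKa = -log(5.82 × 10^-4) = 3.24

pKa = 3.24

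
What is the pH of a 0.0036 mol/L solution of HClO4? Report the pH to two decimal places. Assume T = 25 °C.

pH = 2.44

HClO4 is a strong acid and dissociates completely, so [H+] = 0.0036 M.
pH = -log(0.0036) = 2.44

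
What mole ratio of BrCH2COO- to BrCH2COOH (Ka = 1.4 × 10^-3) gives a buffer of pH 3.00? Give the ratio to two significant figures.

ratio = 1.4

pKa = -log(1.4 × 10^-3) = 2.854
pH = pKa + log(r) ⇒ log(r) = 3.00 − 2.854 = +0.146
r = [BrCH2COO-]/[BrCH2COOH] = 10^(+0.146) = 1.4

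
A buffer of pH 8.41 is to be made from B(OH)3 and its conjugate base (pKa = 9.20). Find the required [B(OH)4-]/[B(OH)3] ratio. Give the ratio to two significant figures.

ratio = 0.16

pH = pKa + log(r) ⇒ log(r) = 8.41 − 9.20 = -0.79
r = [B(OH)4-]/[B(OH)3] = 10^(-0.79) = 0.162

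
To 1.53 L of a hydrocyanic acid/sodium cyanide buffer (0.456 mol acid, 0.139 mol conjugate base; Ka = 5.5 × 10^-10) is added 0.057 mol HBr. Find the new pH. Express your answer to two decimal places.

After neutralization: n(HCN) = 0.513 mol, n(CN-) = 0.082 mol.
pKa = −log(5.5 × 10^-10) = 9.260
pH = pKa + log([A⁻]/[HA]) = 9.260 + log(0.082/0.513) = 9.260 -0.796

pH = 8.46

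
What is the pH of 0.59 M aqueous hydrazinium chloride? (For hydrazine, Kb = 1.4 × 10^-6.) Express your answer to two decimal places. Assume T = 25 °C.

pH = 4.19

N2H5+ is the conjugate acid of the weak base N2H4.
Ka = Kw/Kb = 1.0×10^-14 / 1.4 × 10^-6 = 7.14 × 10^-9
Ka = [H+]²/(0.59 − [H+]) = 7.14 × 10^-9
Assume [H+] ≪ 0.59: [H+] ≈ √(7.14 × 10^-9 × 0.59) = 6.49 × 10^-5 M
([H+]/C₀ = 0.011% < 5%, so the approximation holds.)
pH = −log[H+] = −log(6.49 × 10^-5) = 4.19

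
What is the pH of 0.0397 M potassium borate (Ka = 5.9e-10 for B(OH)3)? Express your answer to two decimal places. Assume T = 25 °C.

B(OH)4- is the conjugate base of the weak acid B(OH)3.
Kb = Kw/Ka = 1.0×10^-14 / 5.9 × 10^-10 = 1.69 × 10^-5
From the ICE table, Kb = [OH-]²/(0.0397 − [OH-]) = 1.69 × 10^-5.
Neglecting [OH-] in the denominator: [OH-] = √(1.69 × 10^-5 × 0.0397) = 8.19 × 10^-4 M
Check: 2.1% ionized — well under 5%, approximation valid.
pOH = 3.09, so pH = 14.00 − pOH = 10.91

pH = 10.91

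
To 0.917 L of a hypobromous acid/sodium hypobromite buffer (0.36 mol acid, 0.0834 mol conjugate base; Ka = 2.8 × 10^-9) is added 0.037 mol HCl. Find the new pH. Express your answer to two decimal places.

After neutralization: n(HOBr) = 0.397 mol, n(OBr-) = 0.0464 mol.
pKa = −log(2.8 × 10^-9) = 8.553
Henderson–Hasselbalch with mole ratio 0.0464/0.397: pH = 8.553 + (-0.932)

pH = 7.62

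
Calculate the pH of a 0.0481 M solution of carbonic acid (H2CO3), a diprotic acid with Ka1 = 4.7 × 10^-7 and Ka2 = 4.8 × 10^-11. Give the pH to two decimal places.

Ka1 ≫ Ka2, so treat the first dissociation as the only significant source of H+.
Ka1 = x²/(0.0481 − x) = 4.7 × 10^-7
x ≈ √(4.7 × 10^-7 × 0.0481) = 1.50 × 10^-4 M
pH = −log(1.50 × 10^-4) = 3.82

pH = 3.82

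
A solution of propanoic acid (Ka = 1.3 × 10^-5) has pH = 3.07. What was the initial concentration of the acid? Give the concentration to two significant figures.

[H+] = 10^(-3.07) = 8.51 × 10^-4 M = x
Ka = x²/(C₀ − x) ⇒ C₀ = x + x²/Ka
C₀ = 8.51 × 10^-4 + (8.51 × 10^-4)²/(1.3 × 10^-5) = 5.66 × 10^-2 M

C₀ = 5.7 × 10^-2 M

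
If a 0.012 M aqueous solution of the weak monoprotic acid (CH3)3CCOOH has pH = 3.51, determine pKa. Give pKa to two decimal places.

[H+] = 10^(-3.51) = 3.09 × 10^-4 M
At equilibrium [HA] = 0.012 − 3.09 × 10^-4 = 1.17 × 10^-2 M
Ka = [H+][A-]/[HA] = (3.09 × 10^-4)² / 1.17 × 10^-2 = 8.16 × 10^-6
pKa = -log(8.16 × 10^-6) = 5.09

pKa = 5.09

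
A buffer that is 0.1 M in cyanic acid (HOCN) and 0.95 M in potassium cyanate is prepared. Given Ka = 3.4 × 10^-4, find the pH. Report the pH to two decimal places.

pH = 4.45

pKa = −log(3.4 × 10^-4) = 3.469
Using pH = pKa + log([base]/[acid]) with [base]/[acid] = 0.95/0.1:
pH = 3.469 + (+0.978) = 4.45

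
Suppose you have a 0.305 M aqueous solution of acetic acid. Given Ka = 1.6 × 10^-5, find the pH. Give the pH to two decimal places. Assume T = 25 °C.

CH3COOH ⇌ CH3COO- + H+
Ka = [H+]²/(0.305 − [H+]) = 1.6 × 10^-5
Since Ka ≪ C₀, [H+] ≈ √(Ka·C₀) = 2.21 × 10^-3 M.
pH = −log[H+] = −log(2.21 × 10^-3) = 2.66

pH = 2.66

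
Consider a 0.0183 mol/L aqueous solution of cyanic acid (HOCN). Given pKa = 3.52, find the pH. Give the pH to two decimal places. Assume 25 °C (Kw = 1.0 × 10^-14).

HOCN ⇌ OCN- + H+
Ka = 10^(−3.52) = 3.02 × 10^-4
From the ICE table, Ka = [H+]²/(0.0183 − [H+]) = 3.02 × 10^-4.
[H+] is not negligible relative to C₀; solve [H+]² + 0.000302·[H+] − 5.53e-06 = 0.
[H+] = [−0.000302 + √(0.000302² + 2.21e-05)]/2 = 2.20 × 10^-3 M
pH = −log[H+] = −log(2.20 × 10^-3) = 2.66

pH = 2.66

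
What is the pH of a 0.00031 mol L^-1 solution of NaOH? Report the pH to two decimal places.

NaOH is a strong base; [OH-] = 0.00031 M.
pOH = -log(0.00031) = 3.51
pH = 14.00 - 3.51 = 10.49

pH = 10.49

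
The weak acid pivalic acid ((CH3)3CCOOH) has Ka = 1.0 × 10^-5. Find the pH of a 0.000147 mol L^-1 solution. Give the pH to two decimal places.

pH = 4.47

(CH3)3CCOOH ⇌ (CH3)3CCOO- + H+
Ka = [H+]²/(0.000147 − [H+]) = 1.0 × 10^-5
Here C₀/Ka ≈ 14.7, so the small-[H+] approximation fails. Use the quadratic:
[H+] = (−Ka + √(Ka² + 4·Ka·C₀))/2 = 3.37 × 10^-5 M
pH = −log(3.37 × 10^-5) = 4.47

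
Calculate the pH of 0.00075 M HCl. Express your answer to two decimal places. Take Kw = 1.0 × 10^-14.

HCl is a strong acid and dissociates completely, so [H+] = 0.00075 M.
pH = -log(0.00075) = 3.12

pH = 3.12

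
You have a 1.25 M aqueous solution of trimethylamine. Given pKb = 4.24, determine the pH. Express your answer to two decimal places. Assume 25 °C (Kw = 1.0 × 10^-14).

pH = 11.93

(CH3)3N + H2O ⇌ (CH3)3NH+ + OH-
Kb = 10^(−4.24) = 5.75 × 10^-5
From the ICE table, Kb = x²/(1.25 − x) = 5.75 × 10^-5.
Since Kb ≪ C₀, x ≈ √(Kb·C₀) = 8.48 × 10^-3 M.
(x/C₀ = 0.68% < 5%, so the approximation holds.)
pOH = 2.07, so pH = 14.00 − pOH = 11.93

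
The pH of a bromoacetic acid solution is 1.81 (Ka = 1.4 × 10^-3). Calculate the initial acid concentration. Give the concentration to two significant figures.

[H+] = 10^(-1.81) = 1.55 × 10^-2 M = x
Ka = x²/(C₀ − x) ⇒ C₀ = x + x²/Ka
C₀ = 1.55 × 10^-2 + (1.55 × 10^-2)²/(1.4 × 10^-3) = 1.87 × 10^-1 M

C₀ = 1.9 × 10^-1 M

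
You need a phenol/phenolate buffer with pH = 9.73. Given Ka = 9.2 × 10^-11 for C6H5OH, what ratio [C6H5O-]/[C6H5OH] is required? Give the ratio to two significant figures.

ratio = 0.49

pKa = -log(9.2 × 10^-11) = 10.036
pH = pKa + log(r) ⇒ log(r) = 9.73 − 10.036 = -0.306
r = [C6H5O-]/[C6H5OH] = 10^(-0.306) = 0.494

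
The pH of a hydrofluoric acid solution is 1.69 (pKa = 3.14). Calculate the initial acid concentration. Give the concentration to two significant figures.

[H+] = 10^(-1.69) = 2.04 × 10^-2 M = x
Ka = 10^(−3.14) = 7.24 × 10^-4
Ka = x²/(C₀ − x) ⇒ C₀ = x + x²/Ka
C₀ = 2.04 × 10^-2 + (2.04 × 10^-2)²/(7.24 × 10^-4) = 5.95 × 10^-1 M

C₀ = 6.0 × 10^-1 M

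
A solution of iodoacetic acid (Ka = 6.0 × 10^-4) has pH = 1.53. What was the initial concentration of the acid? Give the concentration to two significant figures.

[H+] = 10^(-1.53) = 2.95 × 10^-2 M = x
Ka = x²/(C₀ − x) ⇒ C₀ = x + x²/Ka
C₀ = 2.95 × 10^-2 + (2.95 × 10^-2)²/(6.0 × 10^-4) = 1.48 M

C₀ = 1.5 M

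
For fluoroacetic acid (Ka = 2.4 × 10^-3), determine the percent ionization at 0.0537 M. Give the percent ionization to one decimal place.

FCH2COOH ⇌ FCH2COO- + H+; let x = [H+] at equilibrium.
Ka = x²/(C₀ − x); solving the quadratic gives x = 1.02 × 10^-2 M.
Fraction ionized = 1.02 × 10^-2 / 0.0537 = 0.1899 → 19.0%

19.0%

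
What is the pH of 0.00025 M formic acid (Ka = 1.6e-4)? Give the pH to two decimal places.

pH = 3.87

HCOOH ⇌ HCOO- + H+
Ka = x²/(0.00025 − x) = 1.6 × 10^-4
Here C₀/Ka ≈ 1.56, so the small-x approximation fails. Use the quadratic:
x = (−Ka + √(Ka² + 4·Ka·C₀))/2 = 1.35 × 10^-4 M
pH = −log[H+] = −log(1.35 × 10^-4) = 3.87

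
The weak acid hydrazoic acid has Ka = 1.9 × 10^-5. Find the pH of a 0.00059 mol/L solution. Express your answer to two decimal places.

HN3 ⇌ N3- + H+
Let x = [H+] at equilibrium. Ka = x²/(0.00059 − x).
Here C₀/Ka ≈ 31.1, so the small-x approximation fails. Use the quadratic:
x = (−Ka + √(Ka² + 4·Ka·C₀))/2 = 9.68 × 10^-5 M
pH = −log[H+] = −log(9.68 × 10^-5) = 4.01

pH = 4.01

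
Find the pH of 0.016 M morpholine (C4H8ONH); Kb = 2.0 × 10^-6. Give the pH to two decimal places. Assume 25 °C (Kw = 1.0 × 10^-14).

C4H8ONH + H2O ⇌ C4H8ONH2+ + OH-
From the ICE table, Kb = x²/(0.016 − x) = 2.0 × 10^-6.
Assume x ≪ 0.016: x ≈ √(2.0 × 10^-6 × 0.016) = 1.79 × 10^-4 M
Check: 1.1% ionized — well under 5%, approximation valid.
pOH = −log(1.79 × 10^-4) = 3.75; pH = 14.00 − 3.75 = 10.25

pH = 10.25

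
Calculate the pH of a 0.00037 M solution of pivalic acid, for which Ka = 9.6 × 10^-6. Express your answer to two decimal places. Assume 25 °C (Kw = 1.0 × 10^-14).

pH = 4.26

(CH3)3CCOOH ⇌ (CH3)3CCOO- + H+
Let x = [H+] at equilibrium. Ka = x²/(0.00037 − x).
x is not negligible relative to C₀; solve x² + 9.6e-06·x − 3.55e-09 = 0.
x = [−9.6e-06 + √(9.6e-06² + 1.42e-08)]/2 = 5.50 × 10^-5 M
pH = −log(5.50 × 10^-5) = 4.26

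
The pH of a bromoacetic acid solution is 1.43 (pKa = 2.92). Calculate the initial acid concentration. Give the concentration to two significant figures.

[H+] = 10^(-1.43) = 3.72 × 10^-2 M = x
Ka = 10^(−2.92) = 1.20 × 10^-3
Ka = x²/(C₀ − x) ⇒ C₀ = x + x²/Ka
C₀ = 3.72 × 10^-2 + (3.72 × 10^-2)²/(1.20 × 10^-3) = 1.19 M

C₀ = 1.2 M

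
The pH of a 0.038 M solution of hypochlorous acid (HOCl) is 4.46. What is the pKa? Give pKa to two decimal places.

pKa = 7.50

[H+] = 10^(-4.46) = 3.47 × 10^-5 M
At equilibrium [HA] = 0.038 − 3.47 × 10^-5 = 3.80 × 10^-2 M
Ka = [H+][A-]/[HA] = (3.47 × 10^-5)² / 3.80 × 10^-2 = 3.17 × 10^-8
pKa = -log(3.17 × 10^-8) = 7.50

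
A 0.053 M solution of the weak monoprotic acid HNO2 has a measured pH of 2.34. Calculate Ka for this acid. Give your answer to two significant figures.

Ka = 4.3 × 10^-4

[H+] = 10^(-2.34) = 4.57 × 10^-3 M
At equilibrium [HA] = 0.053 − 4.57 × 10^-3 = 4.84 × 10^-2 M
Ka = [H+][A-]/[HA] = (4.57 × 10^-3)² / 4.84 × 10^-2 = 4.3 × 10^-4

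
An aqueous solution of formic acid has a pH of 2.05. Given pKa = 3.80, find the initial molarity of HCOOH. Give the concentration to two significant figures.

[H+] = 10^(-2.05) = 8.91 × 10^-3 M = x
Ka = 10^(−3.80) = 1.58 × 10^-4
Ka = x²/(C₀ − x) ⇒ C₀ = x + x²/Ka
C₀ = 8.91 × 10^-3 + (8.91 × 10^-3)²/(1.58 × 10^-4) = 5.11 × 10^-1 M

C₀ = 5.1 × 10^-1 M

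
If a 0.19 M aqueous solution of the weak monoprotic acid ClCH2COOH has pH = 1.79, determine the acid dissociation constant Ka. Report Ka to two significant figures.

Ka = 1.5 × 10^-3

[H+] = 10^(-1.79) = 1.62 × 10^-2 M
At equilibrium [HA] = 0.19 − 1.62 × 10^-2 = 1.74 × 10^-1 M
Ka = [H+][A-]/[HA] = (1.62 × 10^-2)² / 1.74 × 10^-1 = 1.5 × 10^-3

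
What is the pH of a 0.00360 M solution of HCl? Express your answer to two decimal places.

HCl is a strong acid and dissociates completely, so [H+] = 0.00360 M.
pH = -log(0.0036) = 2.44

pH = 2.44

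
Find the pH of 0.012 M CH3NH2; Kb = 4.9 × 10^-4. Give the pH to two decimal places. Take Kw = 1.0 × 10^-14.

CH3NH2 + H2O ⇌ CH3NH3+ + OH-
Kb = x²/(0.012 − x) = 4.9 × 10^-4
Here C₀/Kb ≈ 24.5, so the small-x approximation fails. Use the quadratic:
x = [−0.00049 + √(0.00049² + 2.35e-05)]/2 = 2.19 × 10^-3 M
pOH = 2.66, so pH = 14.00 − pOH = 11.34

pH = 11.34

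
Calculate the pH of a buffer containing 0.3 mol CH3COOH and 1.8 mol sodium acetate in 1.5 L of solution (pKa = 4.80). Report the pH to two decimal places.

pH = 5.58

pH = pKa + log([A⁻]/[HA]) = 4.80 + log(1.8/0.3)
pH = 4.80 + (+0.778) = 5.58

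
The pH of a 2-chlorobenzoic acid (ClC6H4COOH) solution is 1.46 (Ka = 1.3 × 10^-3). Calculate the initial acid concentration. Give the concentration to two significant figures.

[H+] = 10^(-1.46) = 3.47 × 10^-2 M = x
Ka = x²/(C₀ − x) ⇒ C₀ = x + x²/Ka
C₀ = 3.47 × 10^-2 + (3.47 × 10^-2)²/(1.3 × 10^-3) = 9.61 × 10^-1 M

C₀ = 9.6 × 10^-1 M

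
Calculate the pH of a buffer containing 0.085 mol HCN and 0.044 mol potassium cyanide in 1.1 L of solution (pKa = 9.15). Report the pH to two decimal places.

Using pH = pKa + log([base]/[acid]) with [base]/[acid] = 0.044/0.085:
pH = 9.15 + (-0.286) = 8.86

pH = 8.86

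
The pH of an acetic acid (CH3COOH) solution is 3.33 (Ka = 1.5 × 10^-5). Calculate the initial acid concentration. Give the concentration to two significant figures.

C₀ = 1.5 × 10^-2 M

[H+] = 10^(-3.33) = 4.68 × 10^-4 M = x
Ka = x²/(C₀ − x) ⇒ C₀ = x + x²/Ka
C₀ = 4.68 × 10^-4 + (4.68 × 10^-4)²/(1.5 × 10^-5) = 1.51 × 10^-2 M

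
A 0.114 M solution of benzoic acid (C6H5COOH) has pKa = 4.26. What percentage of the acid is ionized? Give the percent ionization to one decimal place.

2.2%

C6H5COOH ⇌ C6H5COO- + H+; let x = [H+] at equilibrium.
Ka = 10^(−4.26) = 5.50 × 10^-5
x ≈ √(Ka·C₀) = √(5.50 × 10^-5 × 0.114) = 2.50 × 10^-3 M
Fraction ionized = 2.50 × 10^-3 / 0.114 = 0.0219 → 2.2%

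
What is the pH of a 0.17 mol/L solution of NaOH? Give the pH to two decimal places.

pH = 13.23

NaOH is a strong base; [OH-] = 0.17 M.
pOH = -log(0.17) = 0.77
pH = 14.00 - 0.77 = 13.23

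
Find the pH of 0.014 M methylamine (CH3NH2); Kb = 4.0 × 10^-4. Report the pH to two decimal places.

pH = 11.34

CH3NH2 + H2O ⇌ CH3NH3+ + OH-
Kb = x²/(0.014 − x) = 4.0 × 10^-4
The 5% rule fails; solving x² + Kb·x − Kb·C₀ = 0 exactly:
x = [−0.0004 + √(0.0004² + 2.24e-05)]/2 = 2.17 × 10^-3 M
pOH = −log(2.17 × 10^-3) = 2.66; pH = 14.00 − 2.66 = 11.34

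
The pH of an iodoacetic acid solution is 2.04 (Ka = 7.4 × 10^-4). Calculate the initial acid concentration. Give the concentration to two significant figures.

C₀ = 1.2 × 10^-1 M

[H+] = 10^(-2.04) = 9.12 × 10^-3 M = x
Ka = x²/(C₀ − x) ⇒ C₀ = x + x²/Ka
C₀ = 9.12 × 10^-3 + (9.12 × 10^-3)²/(7.4 × 10^-4) = 1.22 × 10^-1 M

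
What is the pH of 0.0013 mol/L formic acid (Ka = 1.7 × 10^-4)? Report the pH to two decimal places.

pH = 3.41

HCOOH ⇌ HCOO- + H+
From the ICE table, Ka = [H+]²/(0.0013 − [H+]) = 1.7 × 10^-4.
[H+] is not negligible relative to C₀; solve [H+]² + 0.00017·[H+] − 2.21e-07 = 0.
[H+] = (−Ka + √(Ka² + 4·Ka·C₀))/2 = 3.93 × 10^-4 M
pH = −log(3.93 × 10^-4) = 3.41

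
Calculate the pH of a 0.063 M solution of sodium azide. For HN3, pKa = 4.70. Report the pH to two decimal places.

N3- is the conjugate base of the weak acid HN3.
Ka = 10^(−4.70) = 2.00 × 10^-5
Kb = Kw/Ka = 1.0×10^-14 / 2.00 × 10^-5 = 5.00 × 10^-10
Let x = [OH-] at equilibrium. Kb = x²/(0.063 − x).
Assume x ≪ 0.063: x ≈ √(5.00 × 10^-10 × 0.063) = 5.61 × 10^-6 M
(x/C₀ = 0.0089% < 5%, so the approximation holds.)
pOH = −log(5.61 × 10^-6) = 5.25; pH = 14.00 − 5.25 = 8.75

pH = 8.75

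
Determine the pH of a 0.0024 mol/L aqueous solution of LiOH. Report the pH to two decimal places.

LiOH is a strong base; [OH-] = 0.0024 M.
pOH = -log(0.0024) = 2.62
pH = 14.00 - 2.62 = 11.38

pH = 11.38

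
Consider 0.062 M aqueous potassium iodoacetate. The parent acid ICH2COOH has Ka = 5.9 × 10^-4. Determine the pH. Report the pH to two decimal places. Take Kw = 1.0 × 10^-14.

pH = 8.01

ICH2COO- is the conjugate base of the weak acid ICH2COOH.
Kb = Kw/Ka = 1.0×10^-14 / 5.9 × 10^-4 = 1.69 × 10^-11
From the ICE table, Kb = [OH-]²/(0.062 − [OH-]) = 1.69 × 10^-11.
Neglecting [OH-] in the denominator: [OH-] = √(1.69 × 10^-11 × 0.062) = 1.02 × 10^-6 M
pOH = 5.99, so pH = 14.00 − pOH = 8.01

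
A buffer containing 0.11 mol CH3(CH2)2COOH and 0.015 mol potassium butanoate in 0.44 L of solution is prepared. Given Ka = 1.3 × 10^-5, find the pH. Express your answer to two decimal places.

pKa = −log(1.3 × 10^-5) = 4.886
pH = pKa + log([A⁻]/[HA]) = 4.886 + log(0.015/0.11)
pH = 4.886 + (-0.865) = 4.02

pH = 4.02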